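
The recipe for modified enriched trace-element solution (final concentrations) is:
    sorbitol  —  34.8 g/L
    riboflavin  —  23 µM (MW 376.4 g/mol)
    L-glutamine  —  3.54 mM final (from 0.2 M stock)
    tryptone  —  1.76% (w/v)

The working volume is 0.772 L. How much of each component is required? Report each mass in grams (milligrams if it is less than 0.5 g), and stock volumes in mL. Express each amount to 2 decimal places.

sorbitol 26.87 g; riboflavin 6.68 mg; L-glutamine 13.66 mL; tryptone 13.59 g

Working volume: 0.772 L.
sorbitol: 34.8 g/L × 0.772 L = 26.87 g
riboflavin: 23 µmol/L × 376.4 g/mol × 0.772 L ÷ 1000 = 6.68 mg
L-glutamine: V = C2·V2/C1 = 3.54 mM × 772 mL ÷ 200 mM = 13.66 mL
tryptone: 1.76 g per 100 mL × 772 mL ÷ 100 = 13.59 g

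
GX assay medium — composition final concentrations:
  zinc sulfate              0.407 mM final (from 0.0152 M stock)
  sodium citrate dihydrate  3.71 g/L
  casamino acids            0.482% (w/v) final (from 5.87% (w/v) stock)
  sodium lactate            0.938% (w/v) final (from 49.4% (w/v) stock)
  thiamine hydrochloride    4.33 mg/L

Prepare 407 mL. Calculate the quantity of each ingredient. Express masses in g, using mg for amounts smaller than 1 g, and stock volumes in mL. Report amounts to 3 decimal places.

Target volume = 407 mL = 0.407 L.
zinc sulfate: dilute stock: 0.407 mM × 407 mL ÷ 15.2 mM = 10.898 mL
sodium citrate dihydrate: 3.71 g/L × 0.407 L = 1.510 g
casamino acids: V = C2·V2/C1 = 0.482% ÷ 5.87% × 407 mL = 33.420 mL
sodium lactate: dilute stock: 0.938% ÷ 49.4% × 407 mL = 7.728 mL
thiamine hydrochloride: 4.33 mg/L × 0.407 L = 1.762 mg

zinc sulfate 10.898 mL; sodium citrate dihydrate 1.510 g; casamino acids 33.420 mL; sodium lactate 7.728 mL; thiamine hydrochloride 1.762 mg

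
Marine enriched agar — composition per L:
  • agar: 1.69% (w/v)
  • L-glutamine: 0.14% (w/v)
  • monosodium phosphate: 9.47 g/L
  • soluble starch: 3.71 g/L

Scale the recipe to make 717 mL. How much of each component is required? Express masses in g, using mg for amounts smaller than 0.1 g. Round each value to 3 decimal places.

Target volume = 717 mL = 0.717 L.
agar: 1.69 g per 100 mL × 717 mL ÷ 100 = 12.117 g
L-glutamine: 0.14 g per 100 mL × 717 mL ÷ 100 = 1.004 g
monosodium phosphate: 9.47 g/L × 0.717 L = 6.790 g
soluble starch: 3.71 g/L × 0.717 L = 2.660 g

agar 12.117 g; L-glutamine 1.004 g; monosodium phosphate 6.790 g; soluble starch 2.660 g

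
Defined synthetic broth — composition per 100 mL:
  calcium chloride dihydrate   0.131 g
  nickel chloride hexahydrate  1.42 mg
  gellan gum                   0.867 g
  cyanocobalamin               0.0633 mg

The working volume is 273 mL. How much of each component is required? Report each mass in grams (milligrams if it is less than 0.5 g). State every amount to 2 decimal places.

calcium chloride dihydrate 357.63 mg; nickel chloride hexahydrate 3.88 mg; gellan gum 2.37 g; cyanocobalamin 0.17 mg

Scale factor = 273 mL / 100 mL = 2.73.
calcium chloride dihydrate: 0.131 g × (273 mL / 100 mL) = 0.35763 g = 357.63 mg
nickel chloride hexahydrate: 1.42 mg × (273 mL / 100 mL) = 3.88 mg
gellan gum: 0.867 g × (273 mL / 100 mL) = 2.37 g
cyanocobalamin: 0.0633 mg × (273 mL / 100 mL) = 0.17 mg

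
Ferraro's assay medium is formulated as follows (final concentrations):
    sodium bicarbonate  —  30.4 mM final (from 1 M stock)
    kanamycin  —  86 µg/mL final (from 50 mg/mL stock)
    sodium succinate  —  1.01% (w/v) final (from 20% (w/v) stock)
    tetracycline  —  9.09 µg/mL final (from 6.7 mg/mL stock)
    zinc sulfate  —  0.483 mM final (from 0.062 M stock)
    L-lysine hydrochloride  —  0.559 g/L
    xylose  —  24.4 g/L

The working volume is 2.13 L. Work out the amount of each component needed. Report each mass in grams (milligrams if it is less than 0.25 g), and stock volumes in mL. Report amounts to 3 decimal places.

Scale factor relative to 1 L: 2.13.
sodium bicarbonate: dilute stock: 30.4 mM × 2130 mL ÷ 1000 mM = 64.752 mL
kanamycin: V = C2·V2/C1 = 86 µg/mL × 2130 mL ÷ 50000 µg/mL = 3.664 mL
sodium succinate: C1V1 = C2V2 → 1.01% ÷ 20% × 2130 mL = 107.565 mL
tetracycline: C1V1 = C2V2 → 9.09 µg/mL × 2130 mL ÷ 6700 µg/mL = 2.890 mL
zinc sulfate: C1V1 = C2V2 → 0.483 mM × 2130 mL ÷ 62 mM = 16.593 mL
L-lysine hydrochloride: 0.559 g/L × 2.13 L = 1.191 g
xylose: 24.4 g/L × 2.13 L = 51.972 g

sodium bicarbonate 64.752 mL; kanamycin 3.664 mL; sodium succinate 107.565 mL; tetracycline 2.890 mL; zinc sulfate 16.593 mL; L-lysine hydrochloride 1.191 g; xylose 51.972 g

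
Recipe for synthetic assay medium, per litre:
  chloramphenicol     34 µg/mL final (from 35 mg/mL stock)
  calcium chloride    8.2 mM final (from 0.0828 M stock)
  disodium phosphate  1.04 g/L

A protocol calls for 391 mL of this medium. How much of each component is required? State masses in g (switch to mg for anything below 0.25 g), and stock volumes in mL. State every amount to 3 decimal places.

Working volume: 391 mL = 0.391 L.
chloramphenicol: V = C2·V2/C1 = 34 µg/mL × 391 mL ÷ 35000 µg/mL = 0.380 mL
calcium chloride: V = C2·V2/C1 = 8.2 mM × 391 mL ÷ 82.8 mM = 38.722 mL
disodium phosphate: 1.04 g/L × 0.391 L = 0.407 g

chloramphenicol 0.380 mL; calcium chloride 38.722 mL; disodium phosphate 0.407 g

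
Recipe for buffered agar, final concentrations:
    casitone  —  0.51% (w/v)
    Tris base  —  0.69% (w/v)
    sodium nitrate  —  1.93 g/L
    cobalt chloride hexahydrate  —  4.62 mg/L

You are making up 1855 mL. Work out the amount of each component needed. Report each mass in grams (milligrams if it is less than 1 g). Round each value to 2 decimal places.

Working volume: 1855 mL = 1.855 L.
casitone: 0.51% w/v = 5.1 g/L → 5.1 × 1.855 L = 9.46 g
Tris base: 0.69 g per 100 mL × 1855 mL ÷ 100 = 12.80 g
sodium nitrate: 1.93 g/L × 1.855 L = 3.58 g
cobalt chloride hexahydrate: 4.62 mg/L × 1.855 L = 8.57 mg

casitone 9.46 g; Tris base 12.80 g; sodium nitrate 3.58 g; cobalt chloride hexahydrate 8.57 mg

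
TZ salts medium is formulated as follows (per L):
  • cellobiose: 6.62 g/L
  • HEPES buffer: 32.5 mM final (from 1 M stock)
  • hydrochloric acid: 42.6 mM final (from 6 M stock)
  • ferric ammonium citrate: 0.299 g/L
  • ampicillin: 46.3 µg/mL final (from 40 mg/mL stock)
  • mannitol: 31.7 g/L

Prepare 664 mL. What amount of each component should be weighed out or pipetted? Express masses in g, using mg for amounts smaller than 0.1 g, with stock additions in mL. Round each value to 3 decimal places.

cellobiose 4.396 g; HEPES buffer 21.580 mL; hydrochloric acid 4.714 mL; ferric ammonium citrate 0.199 g; ampicillin 0.769 mL; mannitol 21.049 g

Scale factor relative to 1 L: 0.664.
cellobiose: 6.62 g/L × 0.664 L = 4.396 g
HEPES buffer: V = C2·V2/C1 = 32.5 mM × 664 mL ÷ 1000 mM = 21.580 mL
hydrochloric acid: V = C2·V2/C1 = 42.6 mM × 664 mL ÷ 6000 mM = 4.714 mL
ferric ammonium citrate: 0.299 g/L × 0.664 L = 0.199 g
ampicillin: V = C2·V2/C1 = 46.3 µg/mL × 664 mL ÷ 40000 µg/mL = 0.769 mL
mannitol: 31.7 g/L × 0.664 L = 21.049 g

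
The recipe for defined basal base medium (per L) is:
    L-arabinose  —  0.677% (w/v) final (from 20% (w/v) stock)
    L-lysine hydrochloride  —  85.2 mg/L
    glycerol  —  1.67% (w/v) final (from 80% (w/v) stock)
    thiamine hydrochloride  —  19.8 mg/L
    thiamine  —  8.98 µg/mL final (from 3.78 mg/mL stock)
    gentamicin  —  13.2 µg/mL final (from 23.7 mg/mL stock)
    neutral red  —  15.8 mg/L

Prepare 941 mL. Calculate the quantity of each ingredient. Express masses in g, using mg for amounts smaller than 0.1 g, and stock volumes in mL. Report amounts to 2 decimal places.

Scale factor relative to 1 L: 0.941.
L-arabinose: V = C2·V2/C1 = 0.677% ÷ 20% × 941 mL = 31.85 mL
L-lysine hydrochloride: 85.2 mg/L × 0.941 L = 80.17 mg
glycerol: C1V1 = C2V2 → 1.67% ÷ 80% × 941 mL = 19.64 mL
thiamine hydrochloride: 19.8 mg/L × 0.941 L = 18.63 mg
thiamine: V = C2·V2/C1 = 8.98 µg/mL × 941 mL ÷ 3780 µg/mL = 2.24 mL
gentamicin: C1V1 = C2V2 → 13.2 µg/mL × 941 mL ÷ 23700 µg/mL = 0.52 mL
neutral red: 15.8 mg/L × 0.941 L = 14.87 mg

L-arabinose 31.85 mL; L-lysine hydrochloride 80.17 mg; glycerol 19.64 mL; thiamine hydrochloride 18.63 mg; thiamine 2.24 mL; gentamicin 0.52 mL; neutral red 14.87 mg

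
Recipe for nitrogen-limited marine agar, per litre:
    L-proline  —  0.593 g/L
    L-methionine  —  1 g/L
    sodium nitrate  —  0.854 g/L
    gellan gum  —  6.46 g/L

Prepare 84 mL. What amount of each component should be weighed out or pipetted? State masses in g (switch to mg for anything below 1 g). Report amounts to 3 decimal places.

L-proline 49.812 mg; L-methionine 84.000 mg; sodium nitrate 71.736 mg; gellan gum 542.640 mg

Working volume: 84 mL = 0.084 L.
L-proline: 0.593 g/L × 0.084 L = 0.049812 g = 49.812 mg
L-methionine: 1 g/L × 0.084 L = 0.084 g = 84.000 mg
sodium nitrate: 0.854 g/L × 0.084 L = 0.071736 g = 71.736 mg
gellan gum: 6.46 g/L × 0.084 L = 0.54264 g = 542.640 mg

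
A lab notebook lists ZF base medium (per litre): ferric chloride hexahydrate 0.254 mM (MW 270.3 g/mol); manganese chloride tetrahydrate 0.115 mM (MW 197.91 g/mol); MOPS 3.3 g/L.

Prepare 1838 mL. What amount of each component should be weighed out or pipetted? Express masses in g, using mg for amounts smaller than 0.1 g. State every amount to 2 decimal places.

ferric chloride hexahydrate 0.13 g; manganese chloride tetrahydrate 41.83 mg; MOPS 6.07 g

Target volume = 1838 mL = 1.838 L.
ferric chloride hexahydrate: 0.254 mmol/L × 270.3 g/mol × 1.838 L ÷ 1000 = 0.13 g
manganese chloride tetrahydrate: 0.115 mmol/L × 197.91 mg/mmol × 1.838 L = 41.83 mg
MOPS: 3.3 g/L × 1.838 L = 6.07 g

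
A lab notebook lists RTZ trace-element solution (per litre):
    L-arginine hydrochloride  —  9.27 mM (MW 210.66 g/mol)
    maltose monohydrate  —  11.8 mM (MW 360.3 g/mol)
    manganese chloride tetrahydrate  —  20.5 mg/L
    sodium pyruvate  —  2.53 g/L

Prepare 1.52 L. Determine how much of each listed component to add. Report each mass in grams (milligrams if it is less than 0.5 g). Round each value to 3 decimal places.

L-arginine hydrochloride 2.968 g; maltose monohydrate 6.462 g; manganese chloride tetrahydrate 31.160 mg; sodium pyruvate 3.846 g

Working volume: 1.52 L.
L-arginine hydrochloride: 9.27 mmol/L × 210.66 g/mol × 1.52 L ÷ 1000 = 2.968 g
maltose monohydrate: 11.8 mmol/L × 360.3 g/mol × 1.52 L ÷ 1000 = 6.462 g
manganese chloride tetrahydrate: 20.5 mg/L × 1.52 L = 31.160 mg
sodium pyruvate: 2.53 g/L × 1.52 L = 3.846 g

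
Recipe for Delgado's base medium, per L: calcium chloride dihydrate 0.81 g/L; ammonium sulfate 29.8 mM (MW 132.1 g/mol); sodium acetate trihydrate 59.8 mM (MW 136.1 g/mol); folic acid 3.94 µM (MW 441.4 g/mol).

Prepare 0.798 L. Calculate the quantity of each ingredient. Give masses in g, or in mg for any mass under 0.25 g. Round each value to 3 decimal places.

calcium chloride dihydrate 0.646 g; ammonium sulfate 3.141 g; sodium acetate trihydrate 6.495 g; folic acid 1.388 mg

Scale factor relative to 1 L: 0.798.
calcium chloride dihydrate: 0.81 g/L × 0.798 L = 0.646 g
ammonium sulfate: 29.8 mmol/L × 132.1 g/mol × 0.798 L ÷ 1000 = 3.141 g
sodium acetate trihydrate: 59.8 mmol/L × 136.1 g/mol × 0.798 L ÷ 1000 = 6.495 g
folic acid: 3.94 µmol/L × 441.4 g/mol × 0.798 L ÷ 1000 = 1.388 mg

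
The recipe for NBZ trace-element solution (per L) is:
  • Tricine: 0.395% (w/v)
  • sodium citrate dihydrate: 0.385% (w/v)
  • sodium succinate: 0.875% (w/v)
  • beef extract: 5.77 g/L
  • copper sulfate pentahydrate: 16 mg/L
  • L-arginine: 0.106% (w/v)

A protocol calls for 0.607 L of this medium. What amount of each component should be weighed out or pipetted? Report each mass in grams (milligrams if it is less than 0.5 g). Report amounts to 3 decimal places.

Scale factor relative to 1 L: 0.607.
Tricine: 0.395% w/v = 3.95 g/L → 3.95 × 0.607 L = 2.398 g
sodium citrate dihydrate: 0.385% w/v = 3.85 g/L → 3.85 × 0.607 L = 2.337 g
sodium succinate: 0.875 g per 100 mL × 607 mL ÷ 100 = 5.311 g
beef extract: 5.77 g/L × 0.607 L = 3.502 g
copper sulfate pentahydrate: 16 mg/L × 0.607 L = 9.712 mg
L-arginine: 0.106 g per 100 mL × 607 mL ÷ 100 = 0.643 g

Tricine 2.398 g; sodium citrate dihydrate 2.337 g; sodium succinate 5.311 g; beef extract 3.502 g; copper sulfate pentahydrate 9.712 mg; L-arginine 0.643 g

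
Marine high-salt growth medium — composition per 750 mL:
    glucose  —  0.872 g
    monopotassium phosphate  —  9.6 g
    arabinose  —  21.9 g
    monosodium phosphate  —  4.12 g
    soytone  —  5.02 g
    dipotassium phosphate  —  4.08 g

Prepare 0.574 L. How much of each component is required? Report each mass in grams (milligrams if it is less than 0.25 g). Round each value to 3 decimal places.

glucose 0.667 g; monopotassium phosphate 7.347 g; arabinose 16.761 g; monosodium phosphate 3.153 g; soytone 3.842 g; dipotassium phosphate 3.123 g

Scale factor = 574 mL / 750 mL = 0.765333.
glucose: 0.872 g × (574 mL / 750 mL) = 0.667 g
monopotassium phosphate: 9.6 g × (574 mL / 750 mL) = 7.347 g
arabinose: 21.9 g × (574 mL / 750 mL) = 16.761 g
monosodium phosphate: 4.12 g × (574 mL / 750 mL) = 3.153 g
soytone: 5.02 g × (574 mL / 750 mL) = 3.842 g
dipotassium phosphate: 4.08 g × (574 mL / 750 mL) = 3.123 g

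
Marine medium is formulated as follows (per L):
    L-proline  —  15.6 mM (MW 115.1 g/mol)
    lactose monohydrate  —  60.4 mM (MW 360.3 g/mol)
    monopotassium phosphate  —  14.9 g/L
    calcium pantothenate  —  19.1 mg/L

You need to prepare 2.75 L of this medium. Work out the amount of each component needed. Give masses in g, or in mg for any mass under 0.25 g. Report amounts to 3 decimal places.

Scale factor relative to 1 L: 2.75.
L-proline: 15.6 mmol/L × 115.1 g/mol × 2.75 L ÷ 1000 = 4.938 g
lactose monohydrate: 60.4 mmol/L × 360.3 g/mol × 2.75 L ÷ 1000 = 59.846 g
monopotassium phosphate: 14.9 g/L × 2.75 L = 40.975 g
calcium pantothenate: 19.1 mg/L × 2.75 L = 52.525 mg

L-proline 4.938 g; lactose monohydrate 59.846 g; monopotassium phosphate 40.975 g; calcium pantothenate 52.525 mg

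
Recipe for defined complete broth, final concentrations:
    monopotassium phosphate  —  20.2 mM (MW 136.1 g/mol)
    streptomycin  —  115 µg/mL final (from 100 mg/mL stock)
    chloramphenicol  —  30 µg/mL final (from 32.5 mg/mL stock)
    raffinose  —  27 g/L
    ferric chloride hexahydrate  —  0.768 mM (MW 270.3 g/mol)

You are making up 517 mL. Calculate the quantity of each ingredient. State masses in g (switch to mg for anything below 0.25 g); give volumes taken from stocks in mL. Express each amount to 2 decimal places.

monopotassium phosphate 1.42 g; streptomycin 0.59 mL; chloramphenicol 0.48 mL; raffinose 13.96 g; ferric chloride hexahydrate 107.32 mg

Target volume = 517 mL = 0.517 L.
monopotassium phosphate: 20.2 mmol/L × 136.1 g/mol × 0.517 L ÷ 1000 = 1.42 g
streptomycin: V = C2·V2/C1 = 115 µg/mL × 517 mL ÷ 100000 µg/mL = 0.59 mL
chloramphenicol: dilute stock: 30 µg/mL × 517 mL ÷ 32500 µg/mL = 0.48 mL
raffinose: 27 g/L × 0.517 L = 13.96 g
ferric chloride hexahydrate: 0.768 mmol/L × 270.3 mg/mmol × 0.517 L = 107.32 mg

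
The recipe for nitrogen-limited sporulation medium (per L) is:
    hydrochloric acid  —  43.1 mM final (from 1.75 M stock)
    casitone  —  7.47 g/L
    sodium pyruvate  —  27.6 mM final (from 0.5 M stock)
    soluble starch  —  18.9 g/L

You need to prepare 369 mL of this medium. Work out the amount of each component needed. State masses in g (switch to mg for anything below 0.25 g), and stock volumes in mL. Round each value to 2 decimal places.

Scale factor relative to 1 L: 0.369.
hydrochloric acid: dilute stock: 43.1 mM × 369 mL ÷ 1750 mM = 9.09 mL
casitone: 7.47 g/L × 0.369 L = 2.76 g
sodium pyruvate: dilute stock: 27.6 mM × 369 mL ÷ 500 mM = 20.37 mL
soluble starch: 18.9 g/L × 0.369 L = 6.97 g

hydrochloric acid 9.09 mL; casitone 2.76 g; sodium pyruvate 20.37 mL; soluble starch 6.97 g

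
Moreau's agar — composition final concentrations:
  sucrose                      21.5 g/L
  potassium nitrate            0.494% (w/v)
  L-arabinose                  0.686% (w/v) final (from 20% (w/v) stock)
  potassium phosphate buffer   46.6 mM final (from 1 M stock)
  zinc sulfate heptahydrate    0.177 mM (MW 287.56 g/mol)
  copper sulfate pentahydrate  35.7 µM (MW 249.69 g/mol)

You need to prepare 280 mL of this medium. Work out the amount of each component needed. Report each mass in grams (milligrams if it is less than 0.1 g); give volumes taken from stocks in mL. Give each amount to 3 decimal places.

Working volume: 280 mL = 0.28 L.
sucrose: 21.5 g/L × 0.28 L = 6.020 g
potassium nitrate: 0.494 g per 100 mL × 280 mL ÷ 100 = 1.383 g
L-arabinose: dilute stock: 0.686% ÷ 20% × 280 mL = 9.604 mL
potassium phosphate buffer: V = C2·V2/C1 = 46.6 mM × 280 mL ÷ 1000 mM = 13.048 mL
zinc sulfate heptahydrate: 0.177 mmol/L × 287.56 mg/mmol × 0.28 L = 14.251 mg
copper sulfate pentahydrate: 35.7 µmol/L × 249.69 g/mol × 0.28 L ÷ 1000 = 2.496 mg

sucrose 6.020 g; potassium nitrate 1.383 g; L-arabinose 9.604 mL; potassium phosphate buffer 13.048 mL; zinc sulfate heptahydrate 14.251 mg; copper sulfate pentahydrate 2.496 mg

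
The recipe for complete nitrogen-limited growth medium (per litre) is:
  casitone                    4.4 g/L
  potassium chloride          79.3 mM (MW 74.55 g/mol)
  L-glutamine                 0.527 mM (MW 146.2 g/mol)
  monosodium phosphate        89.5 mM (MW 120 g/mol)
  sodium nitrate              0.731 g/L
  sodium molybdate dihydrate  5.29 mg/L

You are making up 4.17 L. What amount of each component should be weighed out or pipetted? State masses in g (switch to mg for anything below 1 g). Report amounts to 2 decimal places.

Working volume: 4.17 L.
casitone: 4.4 g/L × 4.17 L = 18.35 g
potassium chloride: 79.3 mmol/L × 74.55 g/mol × 4.17 L ÷ 1000 = 24.65 g
L-glutamine: 0.527 mmol/L × 146.2 mg/mmol × 4.17 L = 321.29 mg
monosodium phosphate: 89.5 mmol/L × 120 g/mol × 4.17 L ÷ 1000 = 44.79 g
sodium nitrate: 0.731 g/L × 4.17 L = 3.05 g
sodium molybdate dihydrate: 5.29 mg/L × 4.17 L = 22.06 mg

casitone 18.35 g; potassium chloride 24.65 g; L-glutamine 321.29 mg; monosodium phosphate 44.79 g; sodium nitrate 3.05 g; sodium molybdate dihydrate 22.06 mg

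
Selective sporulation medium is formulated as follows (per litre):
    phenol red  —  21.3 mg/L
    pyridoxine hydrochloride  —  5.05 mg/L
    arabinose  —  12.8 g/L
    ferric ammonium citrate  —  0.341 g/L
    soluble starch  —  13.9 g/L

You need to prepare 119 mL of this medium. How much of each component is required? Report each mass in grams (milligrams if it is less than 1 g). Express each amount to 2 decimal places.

phenol red 2.53 mg; pyridoxine hydrochloride 0.60 mg; arabinose 1.52 g; ferric ammonium citrate 40.58 mg; soluble starch 1.65 g

Target volume = 119 mL = 0.119 L.
phenol red: 21.3 mg/L × 0.119 L = 2.53 mg
pyridoxine hydrochloride: 5.05 mg/L × 0.119 L = 0.60 mg
arabinose: 12.8 g/L × 0.119 L = 1.52 g
ferric ammonium citrate: 0.341 g/L × 0.119 L = 0.040579 g = 40.58 mg
soluble starch: 13.9 g/L × 0.119 L = 1.65 g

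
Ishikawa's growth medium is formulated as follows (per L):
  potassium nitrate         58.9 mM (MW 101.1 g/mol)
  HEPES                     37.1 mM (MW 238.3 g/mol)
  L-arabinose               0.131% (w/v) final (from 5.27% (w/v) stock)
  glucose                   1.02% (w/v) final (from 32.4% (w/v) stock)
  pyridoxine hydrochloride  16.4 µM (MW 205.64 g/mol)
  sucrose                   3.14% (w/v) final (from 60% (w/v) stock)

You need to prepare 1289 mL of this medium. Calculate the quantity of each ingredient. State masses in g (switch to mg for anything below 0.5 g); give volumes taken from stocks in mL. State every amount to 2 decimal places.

potassium nitrate 7.68 g; HEPES 11.40 g; L-arabinose 32.04 mL; glucose 40.58 mL; pyridoxine hydrochloride 4.35 mg; sucrose 67.46 mL

Scale factor relative to 1 L: 1.289.
potassium nitrate: 58.9 mmol/L × 101.1 g/mol × 1.289 L ÷ 1000 = 7.68 g
HEPES: 37.1 mmol/L × 238.3 g/mol × 1.289 L ÷ 1000 = 11.40 g
L-arabinose: dilute stock: 0.131% ÷ 5.27% × 1289 mL = 32.04 mL
glucose: V = C2·V2/C1 = 1.02% ÷ 32.4% × 1289 mL = 40.58 mL
pyridoxine hydrochloride: 16.4 µmol/L × 205.64 g/mol × 1.289 L ÷ 1000 = 4.35 mg
sucrose: dilute stock: 3.14% ÷ 60% × 1289 mL = 67.46 mL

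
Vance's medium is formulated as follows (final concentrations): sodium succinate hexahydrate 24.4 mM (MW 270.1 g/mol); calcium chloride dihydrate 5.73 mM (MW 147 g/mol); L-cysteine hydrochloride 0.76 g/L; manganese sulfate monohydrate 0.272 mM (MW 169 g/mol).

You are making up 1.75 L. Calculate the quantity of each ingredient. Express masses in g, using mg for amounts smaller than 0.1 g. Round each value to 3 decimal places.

sodium succinate hexahydrate 11.533 g; calcium chloride dihydrate 1.474 g; L-cysteine hydrochloride 1.330 g; manganese sulfate monohydrate 80.444 mg

Scale factor relative to 1 L: 1.75.
sodium succinate hexahydrate: 24.4 mmol/L × 270.1 g/mol × 1.75 L ÷ 1000 = 11.533 g
calcium chloride dihydrate: 5.73 mmol/L × 147 g/mol × 1.75 L ÷ 1000 = 1.474 g
L-cysteine hydrochloride: 0.76 g/L × 1.75 L = 1.330 g
manganese sulfate monohydrate: 0.272 mmol/L × 169 mg/mmol × 1.75 L = 80.444 mg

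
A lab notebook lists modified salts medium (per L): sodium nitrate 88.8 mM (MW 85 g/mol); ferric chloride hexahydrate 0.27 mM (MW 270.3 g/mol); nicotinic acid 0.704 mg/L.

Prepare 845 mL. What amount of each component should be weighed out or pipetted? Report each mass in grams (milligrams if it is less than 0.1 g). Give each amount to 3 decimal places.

Scale factor relative to 1 L: 0.845.
sodium nitrate: 88.8 mmol/L × 85 g/mol × 0.845 L ÷ 1000 = 6.378 g
ferric chloride hexahydrate: 0.27 mmol/L × 270.3 mg/mmol × 0.845 L = 61.669 mg
nicotinic acid: 0.704 mg/L × 0.845 L = 0.595 mg

sodium nitrate 6.378 g; ferric chloride hexahydrate 61.669 mg; nicotinic acid 0.595 mg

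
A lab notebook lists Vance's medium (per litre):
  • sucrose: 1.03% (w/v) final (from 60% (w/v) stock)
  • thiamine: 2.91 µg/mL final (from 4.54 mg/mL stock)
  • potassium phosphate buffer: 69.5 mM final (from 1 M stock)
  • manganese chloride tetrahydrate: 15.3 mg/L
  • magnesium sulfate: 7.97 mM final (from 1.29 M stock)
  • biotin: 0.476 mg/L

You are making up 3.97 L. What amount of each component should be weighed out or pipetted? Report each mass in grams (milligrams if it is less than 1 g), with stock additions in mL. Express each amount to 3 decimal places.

sucrose 68.152 mL; thiamine 2.545 mL; potassium phosphate buffer 275.915 mL; manganese chloride tetrahydrate 60.741 mg; magnesium sulfate 24.528 mL; biotin 1.890 mg

Scale factor relative to 1 L: 3.97.
sucrose: dilute stock: 1.03% ÷ 60% × 3970 mL = 68.152 mL
thiamine: C1V1 = C2V2 → 2.91 µg/mL × 3970 mL ÷ 4540 µg/mL = 2.545 mL
potassium phosphate buffer: C1V1 = C2V2 → 69.5 mM × 3970 mL ÷ 1000 mM = 275.915 mL
manganese chloride tetrahydrate: 15.3 mg/L × 3.97 L = 60.741 mg
magnesium sulfate: dilute stock: 7.97 mM × 3970 mL ÷ 1290 mM = 24.528 mL
biotin: 0.476 mg/L × 3.97 L = 1.890 mg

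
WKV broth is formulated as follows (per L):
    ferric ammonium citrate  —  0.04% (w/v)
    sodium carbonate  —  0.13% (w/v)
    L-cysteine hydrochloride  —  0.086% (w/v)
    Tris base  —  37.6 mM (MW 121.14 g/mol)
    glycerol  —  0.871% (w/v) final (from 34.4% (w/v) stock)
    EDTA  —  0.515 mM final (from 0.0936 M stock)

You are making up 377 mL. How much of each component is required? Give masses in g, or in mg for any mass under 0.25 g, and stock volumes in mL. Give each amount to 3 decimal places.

ferric ammonium citrate 150.800 mg; sodium carbonate 0.490 g; L-cysteine hydrochloride 0.324 g; Tris base 1.717 g; glycerol 9.546 mL; EDTA 2.074 mL

Target volume = 377 mL = 0.377 L.
ferric ammonium citrate: 0.04% w/v = 0.4 g/L → 0.4 × 0.377 L = 0.1508 g = 150.800 mg
sodium carbonate: 0.13 g per 100 mL × 377 mL ÷ 100 = 0.490 g
L-cysteine hydrochloride: 0.086 g per 100 mL × 377 mL ÷ 100 = 0.324 g
Tris base: 37.6 mmol/L × 121.14 g/mol × 0.377 L ÷ 1000 = 1.717 g
glycerol: V = C2·V2/C1 = 0.871% ÷ 34.4% × 377 mL = 9.546 mL
EDTA: C1V1 = C2V2 → 0.515 mM × 377 mL ÷ 93.6 mM = 2.074 mL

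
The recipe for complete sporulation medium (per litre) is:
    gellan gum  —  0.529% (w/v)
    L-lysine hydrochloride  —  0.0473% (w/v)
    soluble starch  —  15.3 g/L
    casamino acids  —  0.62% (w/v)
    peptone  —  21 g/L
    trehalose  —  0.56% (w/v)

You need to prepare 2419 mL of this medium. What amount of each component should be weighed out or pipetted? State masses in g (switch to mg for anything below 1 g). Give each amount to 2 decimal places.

Working volume: 2419 mL = 2.419 L.
gellan gum: 0.529 g per 100 mL × 2419 mL ÷ 100 = 12.80 g
L-lysine hydrochloride: 0.0473 g per 100 mL × 2419 mL ÷ 100 = 1.14 g
soluble starch: 15.3 g/L × 2.419 L = 37.01 g
casamino acids: 0.62 g per 100 mL × 2419 mL ÷ 100 = 15.00 g
peptone: 21 g/L × 2.419 L = 50.80 g
trehalose: 0.56% w/v = 5.6 g/L → 5.6 × 2.419 L = 13.55 g

gellan gum 12.80 g; L-lysine hydrochloride 1.14 g; soluble starch 37.01 g; casamino acids 15.00 g; peptone 50.80 g; trehalose 13.55 g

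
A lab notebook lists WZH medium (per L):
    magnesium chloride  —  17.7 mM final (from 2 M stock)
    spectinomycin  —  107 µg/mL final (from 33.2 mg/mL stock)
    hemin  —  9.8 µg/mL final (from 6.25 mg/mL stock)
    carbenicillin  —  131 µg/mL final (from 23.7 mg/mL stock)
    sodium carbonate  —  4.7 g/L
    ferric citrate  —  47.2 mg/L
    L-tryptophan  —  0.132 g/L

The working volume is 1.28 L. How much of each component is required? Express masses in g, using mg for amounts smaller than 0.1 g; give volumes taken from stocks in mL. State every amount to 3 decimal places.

magnesium chloride 11.328 mL; spectinomycin 4.125 mL; hemin 2.007 mL; carbenicillin 7.075 mL; sodium carbonate 6.016 g; ferric citrate 60.416 mg; L-tryptophan 0.169 g

Scale factor relative to 1 L: 1.28.
magnesium chloride: C1V1 = C2V2 → 17.7 mM × 1280 mL ÷ 2000 mM = 11.328 mL
spectinomycin: dilute stock: 107 µg/mL × 1280 mL ÷ 33200 µg/mL = 4.125 mL
hemin: V = C2·V2/C1 = 9.8 µg/mL × 1280 mL ÷ 6250 µg/mL = 2.007 mL
carbenicillin: V = C2·V2/C1 = 131 µg/mL × 1280 mL ÷ 23700 µg/mL = 7.075 mL
sodium carbonate: 4.7 g/L × 1.28 L = 6.016 g
ferric citrate: 47.2 mg/L × 1.28 L = 60.416 mg
L-tryptophan: 0.132 g/L × 1.28 L = 0.169 g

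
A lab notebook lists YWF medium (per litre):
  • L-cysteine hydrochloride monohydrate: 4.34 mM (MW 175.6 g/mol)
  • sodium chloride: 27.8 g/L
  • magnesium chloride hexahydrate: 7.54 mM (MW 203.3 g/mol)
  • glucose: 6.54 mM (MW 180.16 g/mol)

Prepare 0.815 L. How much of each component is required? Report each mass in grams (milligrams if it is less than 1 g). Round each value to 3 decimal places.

L-cysteine hydrochloride monohydrate 621.115 mg; sodium chloride 22.657 g; magnesium chloride hexahydrate 1.249 g; glucose 960.271 mg

Scale factor relative to 1 L: 0.815.
L-cysteine hydrochloride monohydrate: 4.34 mmol/L × 175.6 mg/mmol × 0.815 L = 621.115 mg
sodium chloride: 27.8 g/L × 0.815 L = 22.657 g
magnesium chloride hexahydrate: 7.54 mmol/L × 203.3 g/mol × 0.815 L ÷ 1000 = 1.249 g
glucose: 6.54 mmol/L × 180.16 mg/mmol × 0.815 L = 960.271 mg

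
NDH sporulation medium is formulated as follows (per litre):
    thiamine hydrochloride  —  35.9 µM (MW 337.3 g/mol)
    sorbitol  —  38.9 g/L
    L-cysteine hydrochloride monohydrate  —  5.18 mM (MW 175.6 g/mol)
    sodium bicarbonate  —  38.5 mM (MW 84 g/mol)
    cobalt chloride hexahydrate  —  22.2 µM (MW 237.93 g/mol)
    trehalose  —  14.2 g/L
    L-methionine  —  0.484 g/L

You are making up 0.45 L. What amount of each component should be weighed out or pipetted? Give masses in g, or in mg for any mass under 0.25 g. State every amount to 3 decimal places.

Scale factor relative to 1 L: 0.45.
thiamine hydrochloride: 35.9 µmol/L × 337.3 g/mol × 0.45 L ÷ 1000 = 5.449 mg
sorbitol: 38.9 g/L × 0.45 L = 17.505 g
L-cysteine hydrochloride monohydrate: 5.18 mmol/L × 175.6 g/mol × 0.45 L ÷ 1000 = 0.409 g
sodium bicarbonate: 38.5 mmol/L × 84 g/mol × 0.45 L ÷ 1000 = 1.455 g
cobalt chloride hexahydrate: 22.2 µmol/L × 237.93 g/mol × 0.45 L ÷ 1000 = 2.377 mg
trehalose: 14.2 g/L × 0.45 L = 6.390 g
L-methionine: 0.484 g/L × 0.45 L = 0.2178 g = 217.800 mg

thiamine hydrochloride 5.449 mg; sorbitol 17.505 g; L-cysteine hydrochloride monohydrate 0.409 g; sodium bicarbonate 1.455 g; cobalt chloride hexahydrate 2.377 mg; trehalose 6.390 g; L-methionine 217.800 mg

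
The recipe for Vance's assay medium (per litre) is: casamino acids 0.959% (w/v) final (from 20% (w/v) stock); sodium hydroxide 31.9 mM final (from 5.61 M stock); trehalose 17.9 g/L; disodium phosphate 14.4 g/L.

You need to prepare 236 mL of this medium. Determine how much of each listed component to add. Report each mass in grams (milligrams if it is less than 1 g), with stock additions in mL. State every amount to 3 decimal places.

casamino acids 11.316 mL; sodium hydroxide 1.342 mL; trehalose 4.224 g; disodium phosphate 3.398 g

Scale factor relative to 1 L: 0.236.
casamino acids: V = C2·V2/C1 = 0.959% ÷ 20% × 236 mL = 11.316 mL
sodium hydroxide: dilute stock: 31.9 mM × 236 mL ÷ 5610 mM = 1.342 mL
trehalose: 17.9 g/L × 0.236 L = 4.224 g
disodium phosphate: 14.4 g/L × 0.236 L = 3.398 g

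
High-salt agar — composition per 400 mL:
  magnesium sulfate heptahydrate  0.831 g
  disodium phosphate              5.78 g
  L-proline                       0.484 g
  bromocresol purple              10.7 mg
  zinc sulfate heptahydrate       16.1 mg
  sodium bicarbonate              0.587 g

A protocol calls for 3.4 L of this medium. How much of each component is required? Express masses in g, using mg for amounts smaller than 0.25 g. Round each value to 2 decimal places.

Scale factor = 3400 mL / 400 mL = 8.5.
magnesium sulfate heptahydrate: 0.831 g × (3400 mL / 400 mL) = 7.06 g
disodium phosphate: 5.78 g × (3400 mL / 400 mL) = 49.13 g
L-proline: 0.484 g × (3400 mL / 400 mL) = 4.11 g
bromocresol purple: 10.7 mg × (3400 mL / 400 mL) = 90.95 mg
zinc sulfate heptahydrate: 16.1 mg × (3400 mL / 400 mL) = 136.85 mg
sodium bicarbonate: 0.587 g × (3400 mL / 400 mL) = 4.99 g

magnesium sulfate heptahydrate 7.06 g; disodium phosphate 49.13 g; L-proline 4.11 g; bromocresol purple 90.95 mg; zinc sulfate heptahydrate 136.85 mg; sodium bicarbonate 4.99 g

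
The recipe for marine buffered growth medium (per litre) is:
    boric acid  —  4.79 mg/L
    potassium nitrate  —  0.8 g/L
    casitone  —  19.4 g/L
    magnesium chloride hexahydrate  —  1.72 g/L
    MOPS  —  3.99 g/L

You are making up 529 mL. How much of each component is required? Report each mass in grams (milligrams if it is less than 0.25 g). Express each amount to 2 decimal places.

boric acid 2.53 mg; potassium nitrate 0.42 g; casitone 10.26 g; magnesium chloride hexahydrate 0.91 g; MOPS 2.11 g

Scale factor relative to 1 L: 0.529.
boric acid: 4.79 mg/L × 0.529 L = 2.53 mg
potassium nitrate: 0.8 g/L × 0.529 L = 0.42 g
casitone: 19.4 g/L × 0.529 L = 10.26 g
magnesium chloride hexahydrate: 1.72 g/L × 0.529 L = 0.91 g
MOPS: 3.99 g/L × 0.529 L = 2.11 g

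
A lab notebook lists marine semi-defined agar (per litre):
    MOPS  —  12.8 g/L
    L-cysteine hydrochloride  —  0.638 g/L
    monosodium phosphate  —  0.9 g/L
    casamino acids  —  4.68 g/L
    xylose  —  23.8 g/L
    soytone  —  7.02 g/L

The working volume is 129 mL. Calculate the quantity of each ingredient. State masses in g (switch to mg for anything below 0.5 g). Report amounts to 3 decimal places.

Scale factor relative to 1 L: 0.129.
MOPS: 12.8 g/L × 0.129 L = 1.651 g
L-cysteine hydrochloride: 0.638 g/L × 0.129 L = 0.082302 g = 82.302 mg
monosodium phosphate: 0.9 g/L × 0.129 L = 0.1161 g = 116.100 mg
casamino acids: 4.68 g/L × 0.129 L = 0.604 g
xylose: 23.8 g/L × 0.129 L = 3.070 g
soytone: 7.02 g/L × 0.129 L = 0.906 g

MOPS 1.651 g; L-cysteine hydrochloride 82.302 mg; monosodium phosphate 116.100 mg; casamino acids 0.604 g; xylose 3.070 g; soytone 0.906 g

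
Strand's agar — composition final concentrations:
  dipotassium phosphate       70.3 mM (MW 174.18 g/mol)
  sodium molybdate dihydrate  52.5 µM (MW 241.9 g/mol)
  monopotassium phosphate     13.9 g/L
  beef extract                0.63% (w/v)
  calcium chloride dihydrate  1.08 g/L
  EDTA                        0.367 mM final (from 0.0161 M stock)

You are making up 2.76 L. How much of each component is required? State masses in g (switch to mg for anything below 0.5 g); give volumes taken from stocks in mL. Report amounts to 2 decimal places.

Working volume: 2.76 L.
dipotassium phosphate: 70.3 mmol/L × 174.18 g/mol × 2.76 L ÷ 1000 = 33.80 g
sodium molybdate dihydrate: 52.5 µmol/L × 241.9 g/mol × 2.76 L ÷ 1000 = 35.05 mg
monopotassium phosphate: 13.9 g/L × 2.76 L = 38.36 g
beef extract: 0.63% w/v = 6.3 g/L → 6.3 × 2.76 L = 17.39 g
calcium chloride dihydrate: 1.08 g/L × 2.76 L = 2.98 g
EDTA: V = C2·V2/C1 = 0.367 mM × 2760 mL ÷ 16.1 mM = 62.91 mL

dipotassium phosphate 33.80 g; sodium molybdate dihydrate 35.05 mg; monopotassium phosphate 38.36 g; beef extract 17.39 g; calcium chloride dihydrate 2.98 g; EDTA 62.91 mL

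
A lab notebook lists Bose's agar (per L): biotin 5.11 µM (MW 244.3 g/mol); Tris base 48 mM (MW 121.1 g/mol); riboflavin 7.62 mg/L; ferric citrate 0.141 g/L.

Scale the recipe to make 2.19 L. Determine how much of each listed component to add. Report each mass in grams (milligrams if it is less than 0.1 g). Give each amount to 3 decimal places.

biotin 2.734 mg; Tris base 12.730 g; riboflavin 16.688 mg; ferric citrate 0.309 g

Working volume: 2.19 L.
biotin: 5.11 µmol/L × 244.3 g/mol × 2.19 L ÷ 1000 = 2.734 mg
Tris base: 48 mmol/L × 121.1 g/mol × 2.19 L ÷ 1000 = 12.730 g
riboflavin: 7.62 mg/L × 2.19 L = 16.688 mg
ferric citrate: 0.141 g/L × 2.19 L = 0.309 g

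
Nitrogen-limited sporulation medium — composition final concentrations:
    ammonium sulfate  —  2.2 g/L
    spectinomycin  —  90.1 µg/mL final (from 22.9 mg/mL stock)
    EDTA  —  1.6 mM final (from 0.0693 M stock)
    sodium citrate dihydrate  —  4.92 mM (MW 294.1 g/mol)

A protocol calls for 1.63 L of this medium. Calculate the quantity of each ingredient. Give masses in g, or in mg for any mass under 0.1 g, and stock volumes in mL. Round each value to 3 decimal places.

ammonium sulfate 3.586 g; spectinomycin 6.413 mL; EDTA 37.633 mL; sodium citrate dihydrate 2.359 g

Scale factor relative to 1 L: 1.63.
ammonium sulfate: 2.2 g/L × 1.63 L = 3.586 g
spectinomycin: dilute stock: 90.1 µg/mL × 1630 mL ÷ 22900 µg/mL = 6.413 mL
EDTA: dilute stock: 1.6 mM × 1630 mL ÷ 69.3 mM = 37.633 mL
sodium citrate dihydrate: 4.92 mmol/L × 294.1 g/mol × 1.63 L ÷ 1000 = 2.359 g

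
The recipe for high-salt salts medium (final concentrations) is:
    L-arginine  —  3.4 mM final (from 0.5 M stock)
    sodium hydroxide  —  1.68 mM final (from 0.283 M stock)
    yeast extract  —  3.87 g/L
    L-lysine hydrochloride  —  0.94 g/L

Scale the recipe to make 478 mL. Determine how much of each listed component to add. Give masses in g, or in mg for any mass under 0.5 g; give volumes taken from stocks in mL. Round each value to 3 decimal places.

Target volume = 478 mL = 0.478 L.
L-arginine: C1V1 = C2V2 → 3.4 mM × 478 mL ÷ 500 mM = 3.250 mL
sodium hydroxide: V = C2·V2/C1 = 1.68 mM × 478 mL ÷ 283 mM = 2.838 mL
yeast extract: 3.87 g/L × 0.478 L = 1.850 g
L-lysine hydrochloride: 0.94 g/L × 0.478 L = 0.44932 g = 449.320 mg

L-arginine 3.250 mL; sodium hydroxide 2.838 mL; yeast extract 1.850 g; L-lysine hydrochloride 449.320 mg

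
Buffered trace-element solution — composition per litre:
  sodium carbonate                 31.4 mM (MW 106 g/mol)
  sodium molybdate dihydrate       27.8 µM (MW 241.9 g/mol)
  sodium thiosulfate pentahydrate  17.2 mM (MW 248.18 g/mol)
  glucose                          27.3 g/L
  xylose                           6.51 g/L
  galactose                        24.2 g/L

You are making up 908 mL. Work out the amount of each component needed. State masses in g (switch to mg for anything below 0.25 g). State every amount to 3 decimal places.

sodium carbonate 3.022 g; sodium molybdate dihydrate 6.106 mg; sodium thiosulfate pentahydrate 3.876 g; glucose 24.788 g; xylose 5.911 g; galactose 21.974 g

Scale factor relative to 1 L: 0.908.
sodium carbonate: 31.4 mmol/L × 106 g/mol × 0.908 L ÷ 1000 = 3.022 g
sodium molybdate dihydrate: 27.8 µmol/L × 241.9 g/mol × 0.908 L ÷ 1000 = 6.106 mg
sodium thiosulfate pentahydrate: 17.2 mmol/L × 248.18 g/mol × 0.908 L ÷ 1000 = 3.876 g
glucose: 27.3 g/L × 0.908 L = 24.788 g
xylose: 6.51 g/L × 0.908 L = 5.911 g
galactose: 24.2 g/L × 0.908 L = 21.974 g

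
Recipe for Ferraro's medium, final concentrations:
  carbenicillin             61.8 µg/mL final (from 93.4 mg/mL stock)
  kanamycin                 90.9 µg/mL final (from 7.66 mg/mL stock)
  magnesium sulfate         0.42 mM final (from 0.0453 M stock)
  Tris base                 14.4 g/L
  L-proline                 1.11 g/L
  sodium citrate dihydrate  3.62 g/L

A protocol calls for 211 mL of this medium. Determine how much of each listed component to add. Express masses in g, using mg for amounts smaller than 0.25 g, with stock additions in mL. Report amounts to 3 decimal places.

carbenicillin 0.140 mL; kanamycin 2.504 mL; magnesium sulfate 1.956 mL; Tris base 3.038 g; L-proline 234.210 mg; sodium citrate dihydrate 0.764 g

Target volume = 211 mL = 0.211 L.
carbenicillin: dilute stock: 61.8 µg/mL × 211 mL ÷ 93400 µg/mL = 0.140 mL
kanamycin: V = C2·V2/C1 = 90.9 µg/mL × 211 mL ÷ 7660 µg/mL = 2.504 mL
magnesium sulfate: dilute stock: 0.42 mM × 211 mL ÷ 45.3 mM = 1.956 mL
Tris base: 14.4 g/L × 0.211 L = 3.038 g
L-proline: 1.11 g/L × 0.211 L = 0.23421 g = 234.210 mg
sodium citrate dihydrate: 3.62 g/L × 0.211 L = 0.764 g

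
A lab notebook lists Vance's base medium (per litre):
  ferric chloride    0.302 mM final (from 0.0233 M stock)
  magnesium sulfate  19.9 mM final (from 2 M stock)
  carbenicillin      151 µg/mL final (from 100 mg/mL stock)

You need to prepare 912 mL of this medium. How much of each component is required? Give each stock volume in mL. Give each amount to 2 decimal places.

ferric chloride 11.82 mL; magnesium sulfate 9.07 mL; carbenicillin 1.38 mL

Target volume = 912 mL = 0.912 L.
ferric chloride: dilute stock: 0.302 mM × 912 mL ÷ 23.3 mM = 11.82 mL
magnesium sulfate: V = C2·V2/C1 = 19.9 mM × 912 mL ÷ 2000 mM = 9.07 mL
carbenicillin: V = C2·V2/C1 = 151 µg/mL × 912 mL ÷ 100000 µg/mL = 1.38 mL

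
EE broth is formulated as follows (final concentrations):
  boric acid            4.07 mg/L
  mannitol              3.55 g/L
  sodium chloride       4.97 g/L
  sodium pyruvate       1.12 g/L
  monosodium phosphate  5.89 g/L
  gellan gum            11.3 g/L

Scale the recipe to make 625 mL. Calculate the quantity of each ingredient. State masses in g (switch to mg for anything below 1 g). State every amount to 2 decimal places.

boric acid 2.54 mg; mannitol 2.22 g; sodium chloride 3.11 g; sodium pyruvate 700.00 mg; monosodium phosphate 3.68 g; gellan gum 7.06 g

Working volume: 625 mL = 0.625 L.
boric acid: 4.07 mg/L × 0.625 L = 2.54 mg
mannitol: 3.55 g/L × 0.625 L = 2.22 g
sodium chloride: 4.97 g/L × 0.625 L = 3.11 g
sodium pyruvate: 1.12 g/L × 0.625 L = 0.7 g = 700.00 mg
monosodium phosphate: 5.89 g/L × 0.625 L = 3.68 g
gellan gum: 11.3 g/L × 0.625 L = 7.06 g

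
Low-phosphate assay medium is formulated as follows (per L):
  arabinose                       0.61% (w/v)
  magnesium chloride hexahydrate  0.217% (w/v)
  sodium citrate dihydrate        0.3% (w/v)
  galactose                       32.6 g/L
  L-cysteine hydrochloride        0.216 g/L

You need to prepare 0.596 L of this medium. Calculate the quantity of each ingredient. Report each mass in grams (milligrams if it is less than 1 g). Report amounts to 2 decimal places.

Working volume: 0.596 L.
arabinose: 0.61 g per 100 mL × 596 mL ÷ 100 = 3.64 g
magnesium chloride hexahydrate: 0.217 g per 100 mL × 596 mL ÷ 100 = 1.29 g
sodium citrate dihydrate: 0.3 g per 100 mL × 596 mL ÷ 100 = 1.79 g
galactose: 32.6 g/L × 0.596 L = 19.43 g
L-cysteine hydrochloride: 0.216 g/L × 0.596 L = 0.128736 g = 128.74 mg

arabinose 3.64 g; magnesium chloride hexahydrate 1.29 g; sodium citrate dihydrate 1.79 g; galactose 19.43 g; L-cysteine hydrochloride 128.74 mg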